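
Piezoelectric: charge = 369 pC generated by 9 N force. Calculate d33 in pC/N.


d33 = 369 / 9 = 41.0 pC/N

41.0


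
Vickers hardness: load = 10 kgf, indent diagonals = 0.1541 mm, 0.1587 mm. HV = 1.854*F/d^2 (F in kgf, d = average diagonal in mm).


d_avg = (0.1541+0.1587)/2 = 0.1564 mm
HV = 1.854*10/0.1564^2 = 758

758


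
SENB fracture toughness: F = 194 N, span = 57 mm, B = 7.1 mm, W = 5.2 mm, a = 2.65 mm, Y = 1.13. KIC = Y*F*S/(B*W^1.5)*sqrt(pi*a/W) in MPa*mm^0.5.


KIC = 1.13*194*57/(7.1*5.2^1.5)*sqrt(pi*2.65/5.2) = 187.8

187.8


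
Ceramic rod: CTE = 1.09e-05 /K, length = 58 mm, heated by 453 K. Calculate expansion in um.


dL = 1.09e-05 * 58 * 453 * 1000 = 286.387 um

286.387


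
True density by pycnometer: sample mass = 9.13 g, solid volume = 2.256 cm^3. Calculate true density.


TD = 9.13 / 2.256 = 4.047 g/cm^3

4.047


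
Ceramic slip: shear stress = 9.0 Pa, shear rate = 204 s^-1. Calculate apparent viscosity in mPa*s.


eta = tau/gamma * 1000 = 9.0/204 * 1000 = 44.1 mPa*s

44.1


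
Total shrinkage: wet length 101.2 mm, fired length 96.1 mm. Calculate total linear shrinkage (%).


TS = (101.2 - 96.1) / 101.2 * 100 = 5.04%

5.04


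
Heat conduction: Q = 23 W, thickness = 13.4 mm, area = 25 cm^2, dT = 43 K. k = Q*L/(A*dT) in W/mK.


k = 23*13.4/1000/(25/10000*43) = 2.87 W/mK

2.87


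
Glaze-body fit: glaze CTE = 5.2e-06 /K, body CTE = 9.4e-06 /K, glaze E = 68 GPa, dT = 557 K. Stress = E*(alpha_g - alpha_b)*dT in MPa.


Stress = 68*1000*(5.2e-06 - 9.4e-06)*557 = -159.1 MPa

-159.1


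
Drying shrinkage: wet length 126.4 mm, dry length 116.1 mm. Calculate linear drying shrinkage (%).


DS = (126.4 - 116.1) / 126.4 * 100 = 8.15%

8.15


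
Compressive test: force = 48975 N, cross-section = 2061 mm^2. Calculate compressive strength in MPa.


CS = 48975 / 2061 = 23.8 MPa

23.8


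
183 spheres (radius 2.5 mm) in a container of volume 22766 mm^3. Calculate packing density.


V_sphere = 4/3*pi*2.5^3 = 65.4498 mm^3
Total V = 183*65.4498 = 11977.3134 mm^3
PD = 11977.3134 / 22766 = 0.526

0.526


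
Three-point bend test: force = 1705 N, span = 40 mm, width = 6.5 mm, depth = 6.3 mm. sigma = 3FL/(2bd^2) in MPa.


sigma = 3*1705*40/(2*6.5*6.3^2) = 396.5 MPa

396.5


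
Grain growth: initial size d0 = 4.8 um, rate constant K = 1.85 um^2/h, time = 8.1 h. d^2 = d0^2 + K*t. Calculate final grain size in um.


d^2 = 4.8^2 + 1.85*8.1 = 38.025
d = sqrt(38.025) = 6.17 um

6.17


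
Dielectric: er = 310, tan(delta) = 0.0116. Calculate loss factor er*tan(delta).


Loss = 310 * 0.0116 = 3.596

3.596


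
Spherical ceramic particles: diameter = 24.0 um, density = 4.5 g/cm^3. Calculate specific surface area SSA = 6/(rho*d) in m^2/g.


SSA = 6 / (4.5 * 24.0) = 0.056 m^2/g

0.056


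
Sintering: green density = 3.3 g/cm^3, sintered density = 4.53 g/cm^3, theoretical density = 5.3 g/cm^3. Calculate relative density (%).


Relative = 4.53 / 5.3 * 100 = 85.5%

85.5


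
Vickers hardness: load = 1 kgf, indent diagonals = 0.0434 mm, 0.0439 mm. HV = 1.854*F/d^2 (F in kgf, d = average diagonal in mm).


d_avg = (0.0434+0.0439)/2 = 0.04365 mm
HV = 1.854*1/0.04365^2 = 973

973


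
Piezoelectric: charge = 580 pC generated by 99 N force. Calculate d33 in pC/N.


d33 = 580 / 99 = 5.9 pC/N

5.9


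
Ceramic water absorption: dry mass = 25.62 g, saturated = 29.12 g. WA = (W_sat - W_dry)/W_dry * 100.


WA = (29.12 - 25.62) / 25.62 * 100 = 13.66%

13.66


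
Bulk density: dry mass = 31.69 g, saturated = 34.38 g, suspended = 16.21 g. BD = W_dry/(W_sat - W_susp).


BD = 31.69 / (34.38 - 16.21) = 31.69 / 18.17 = 1.744 g/cm^3

1.744


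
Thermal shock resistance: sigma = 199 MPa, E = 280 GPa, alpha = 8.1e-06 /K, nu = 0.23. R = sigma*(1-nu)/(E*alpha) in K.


R = 199*(1-0.23)/(280*1000*8.1e-06) = 68 K

68


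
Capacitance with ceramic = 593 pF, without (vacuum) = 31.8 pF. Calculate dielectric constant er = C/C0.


er = 593 / 31.8 = 18.65

18.65


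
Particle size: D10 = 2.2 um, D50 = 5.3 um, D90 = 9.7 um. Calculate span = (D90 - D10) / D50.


Span = (9.7 - 2.2) / 5.3 = 7.5 / 5.3 = 1.415

1.415


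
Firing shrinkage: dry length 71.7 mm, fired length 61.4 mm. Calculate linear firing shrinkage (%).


FS = (71.7 - 61.4) / 71.7 * 100 = 14.37%

14.37


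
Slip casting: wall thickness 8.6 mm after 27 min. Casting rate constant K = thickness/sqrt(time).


K = 8.6 / sqrt(27) = 8.6 / 5.1962 = 1.655 mm/min^0.5

1.655


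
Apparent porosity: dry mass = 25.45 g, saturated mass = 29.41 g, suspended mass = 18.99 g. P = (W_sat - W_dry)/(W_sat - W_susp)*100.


P = (29.41 - 25.45) / (29.41 - 18.99) * 100 = 3.96 / 10.42 * 100 = 38.0%

38.0


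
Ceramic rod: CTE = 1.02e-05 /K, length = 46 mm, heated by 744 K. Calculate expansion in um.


dL = 1.02e-05 * 46 * 744 * 1000 = 349.085 um

349.085


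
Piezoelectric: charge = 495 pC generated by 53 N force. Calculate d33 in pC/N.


d33 = 495 / 53 = 9.3 pC/N

9.3


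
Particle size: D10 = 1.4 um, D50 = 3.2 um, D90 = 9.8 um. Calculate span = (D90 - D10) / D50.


Span = (9.8 - 1.4) / 3.2 = 8.4 / 3.2 = 2.625

2.625


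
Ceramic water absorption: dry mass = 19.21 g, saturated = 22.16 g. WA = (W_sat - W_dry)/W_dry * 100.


WA = (22.16 - 19.21) / 19.21 * 100 = 15.36%

15.36


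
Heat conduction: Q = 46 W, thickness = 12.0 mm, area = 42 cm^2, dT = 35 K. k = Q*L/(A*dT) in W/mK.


k = 46*12.0/1000/(42/10000*35) = 3.76 W/mK

3.76


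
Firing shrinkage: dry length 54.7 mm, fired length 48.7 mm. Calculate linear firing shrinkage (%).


FS = (54.7 - 48.7) / 54.7 * 100 = 10.97%

10.97


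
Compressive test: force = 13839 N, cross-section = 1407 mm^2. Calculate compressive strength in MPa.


CS = 13839 / 1407 = 9.8 MPa

9.8


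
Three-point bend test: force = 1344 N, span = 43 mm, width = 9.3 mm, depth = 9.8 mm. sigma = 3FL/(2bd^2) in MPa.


sigma = 3*1344*43/(2*9.3*9.8^2) = 97.1 MPa

97.1


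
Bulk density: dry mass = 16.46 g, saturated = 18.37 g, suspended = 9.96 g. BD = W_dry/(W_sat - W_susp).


BD = 16.46 / (18.37 - 9.96) = 16.46 / 8.41 = 1.957 g/cm^3

1.957


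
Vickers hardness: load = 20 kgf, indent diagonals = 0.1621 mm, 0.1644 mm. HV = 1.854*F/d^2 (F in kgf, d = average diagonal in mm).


d_avg = (0.1621+0.1644)/2 = 0.16325 mm
HV = 1.854*20/0.16325^2 = 1391

1391


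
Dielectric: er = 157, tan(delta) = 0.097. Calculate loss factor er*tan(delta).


Loss = 157 * 0.097 = 15.229

15.229


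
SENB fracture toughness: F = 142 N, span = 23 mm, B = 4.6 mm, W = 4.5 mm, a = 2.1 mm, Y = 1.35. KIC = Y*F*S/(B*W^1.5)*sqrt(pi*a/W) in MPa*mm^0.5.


KIC = 1.35*142*23/(4.6*4.5^1.5)*sqrt(pi*2.1/4.5) = 121.58

121.58


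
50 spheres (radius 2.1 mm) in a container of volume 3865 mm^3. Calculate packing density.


V_sphere = 4/3*pi*2.1^3 = 38.7924 mm^3
Total V = 50*38.7924 = 1939.62 mm^3
PD = 1939.62 / 3865 = 0.502

0.502


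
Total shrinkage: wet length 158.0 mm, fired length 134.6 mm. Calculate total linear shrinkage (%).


TS = (158.0 - 134.6) / 158.0 * 100 = 14.81%

14.81


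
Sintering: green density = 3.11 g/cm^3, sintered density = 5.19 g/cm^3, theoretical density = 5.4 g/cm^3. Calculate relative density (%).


Relative = 5.19 / 5.4 * 100 = 96.1%

96.1


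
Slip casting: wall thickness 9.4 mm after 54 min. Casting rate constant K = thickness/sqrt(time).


K = 9.4 / sqrt(54) = 9.4 / 7.3485 = 1.279 mm/min^0.5

1.279


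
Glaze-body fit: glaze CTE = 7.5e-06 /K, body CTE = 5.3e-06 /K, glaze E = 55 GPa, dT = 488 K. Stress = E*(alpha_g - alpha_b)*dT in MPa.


Stress = 55*1000*(7.5e-06 - 5.3e-06)*488 = 59.0 MPa

59.0


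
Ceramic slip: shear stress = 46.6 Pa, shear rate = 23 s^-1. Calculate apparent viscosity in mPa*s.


eta = tau/gamma * 1000 = 46.6/23 * 1000 = 2026.1 mPa*s

2026.1


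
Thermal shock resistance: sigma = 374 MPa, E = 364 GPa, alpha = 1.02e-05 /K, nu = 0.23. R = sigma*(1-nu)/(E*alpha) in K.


R = 374*(1-0.23)/(364*1000*1.02e-05) = 78 K

78


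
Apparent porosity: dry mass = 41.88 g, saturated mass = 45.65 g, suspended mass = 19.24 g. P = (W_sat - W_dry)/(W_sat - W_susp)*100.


P = (45.65 - 41.88) / (45.65 - 19.24) * 100 = 3.77 / 26.41 * 100 = 14.3%

14.3


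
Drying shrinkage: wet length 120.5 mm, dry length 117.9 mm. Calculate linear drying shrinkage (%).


DS = (120.5 - 117.9) / 120.5 * 100 = 2.16%

2.16


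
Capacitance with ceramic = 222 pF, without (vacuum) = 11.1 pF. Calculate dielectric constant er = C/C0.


er = 222 / 11.1 = 20.0

20.0


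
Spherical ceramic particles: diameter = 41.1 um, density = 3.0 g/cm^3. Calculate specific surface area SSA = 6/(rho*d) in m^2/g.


SSA = 6 / (3.0 * 41.1) = 0.049 m^2/g

0.049


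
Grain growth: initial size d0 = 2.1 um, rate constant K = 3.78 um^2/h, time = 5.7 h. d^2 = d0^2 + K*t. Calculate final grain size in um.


d^2 = 2.1^2 + 3.78*5.7 = 25.956
d = sqrt(25.956) = 5.09 um

5.09


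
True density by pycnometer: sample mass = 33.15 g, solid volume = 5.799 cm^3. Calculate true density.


TD = 33.15 / 5.799 = 5.717 g/cm^3

5.717


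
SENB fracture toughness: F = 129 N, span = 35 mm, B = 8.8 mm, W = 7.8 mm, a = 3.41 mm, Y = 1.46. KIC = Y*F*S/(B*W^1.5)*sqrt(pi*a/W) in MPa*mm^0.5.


KIC = 1.46*129*35/(8.8*7.8^1.5)*sqrt(pi*3.41/7.8) = 40.3

40.3


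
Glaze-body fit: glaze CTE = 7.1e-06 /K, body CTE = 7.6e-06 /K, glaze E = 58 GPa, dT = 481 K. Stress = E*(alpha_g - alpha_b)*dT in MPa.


Stress = 58*1000*(7.1e-06 - 7.6e-06)*481 = -13.9 MPa

-13.9


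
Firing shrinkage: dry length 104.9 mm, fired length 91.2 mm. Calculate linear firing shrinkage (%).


FS = (104.9 - 91.2) / 104.9 * 100 = 13.06%

13.06


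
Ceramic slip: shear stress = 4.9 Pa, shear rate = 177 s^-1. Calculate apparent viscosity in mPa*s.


eta = tau/gamma * 1000 = 4.9/177 * 1000 = 27.7 mPa*s

27.7


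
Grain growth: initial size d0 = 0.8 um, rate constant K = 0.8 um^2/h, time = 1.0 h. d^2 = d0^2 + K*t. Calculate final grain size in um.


d^2 = 0.8^2 + 0.8*1.0 = 1.44
d = sqrt(1.44) = 1.2 um

1.2


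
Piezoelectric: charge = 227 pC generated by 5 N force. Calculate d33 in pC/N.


d33 = 227 / 5 = 45.4 pC/N

45.4


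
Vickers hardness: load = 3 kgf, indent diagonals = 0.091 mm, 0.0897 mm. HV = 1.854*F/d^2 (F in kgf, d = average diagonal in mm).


d_avg = (0.091+0.0897)/2 = 0.09035 mm
HV = 1.854*3/0.09035^2 = 681

681


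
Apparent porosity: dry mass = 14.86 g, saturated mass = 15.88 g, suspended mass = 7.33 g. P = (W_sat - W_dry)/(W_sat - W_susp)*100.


P = (15.88 - 14.86) / (15.88 - 7.33) * 100 = 1.02 / 8.55 * 100 = 11.9%

11.9


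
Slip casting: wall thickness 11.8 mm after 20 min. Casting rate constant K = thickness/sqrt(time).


K = 11.8 / sqrt(20) = 11.8 / 4.4721 = 2.639 mm/min^0.5

2.639


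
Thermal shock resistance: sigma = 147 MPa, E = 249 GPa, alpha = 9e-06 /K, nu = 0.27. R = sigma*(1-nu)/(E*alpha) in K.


R = 147*(1-0.27)/(249*1000*9e-06) = 48 K

48


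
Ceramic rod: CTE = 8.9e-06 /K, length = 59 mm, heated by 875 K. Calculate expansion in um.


dL = 8.9e-06 * 59 * 875 * 1000 = 459.463 um

459.463


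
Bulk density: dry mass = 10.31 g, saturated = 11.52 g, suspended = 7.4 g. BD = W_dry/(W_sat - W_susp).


BD = 10.31 / (11.52 - 7.4) = 10.31 / 4.12 = 2.502 g/cm^3

2.502


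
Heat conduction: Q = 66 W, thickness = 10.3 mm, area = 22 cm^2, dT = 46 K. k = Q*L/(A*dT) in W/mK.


k = 66*10.3/1000/(22/10000*46) = 6.72 W/mK

6.72


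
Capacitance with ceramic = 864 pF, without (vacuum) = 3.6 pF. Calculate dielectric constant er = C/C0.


er = 864 / 3.6 = 240.0

240.0


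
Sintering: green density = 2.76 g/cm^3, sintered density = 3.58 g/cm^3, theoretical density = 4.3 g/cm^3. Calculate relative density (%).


Relative = 3.58 / 4.3 * 100 = 83.3%

83.3


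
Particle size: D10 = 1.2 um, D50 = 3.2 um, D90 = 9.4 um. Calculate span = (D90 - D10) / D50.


Span = (9.4 - 1.2) / 3.2 = 8.2 / 3.2 = 2.563

2.563


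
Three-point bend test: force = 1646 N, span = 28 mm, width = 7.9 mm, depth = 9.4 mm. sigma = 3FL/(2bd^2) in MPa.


sigma = 3*1646*28/(2*7.9*9.4^2) = 99.0 MPa

99.0


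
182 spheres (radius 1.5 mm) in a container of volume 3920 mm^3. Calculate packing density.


V_sphere = 4/3*pi*1.5^3 = 14.1372 mm^3
Total V = 182*14.1372 = 2572.9704 mm^3
PD = 2572.9704 / 3920 = 0.656

0.656


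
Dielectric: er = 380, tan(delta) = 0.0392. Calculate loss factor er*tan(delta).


Loss = 380 * 0.0392 = 14.896

14.896


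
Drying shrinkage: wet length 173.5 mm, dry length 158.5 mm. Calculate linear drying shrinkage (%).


DS = (173.5 - 158.5) / 173.5 * 100 = 8.65%

8.65


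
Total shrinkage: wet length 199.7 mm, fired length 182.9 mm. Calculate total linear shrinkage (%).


TS = (199.7 - 182.9) / 199.7 * 100 = 8.41%

8.41


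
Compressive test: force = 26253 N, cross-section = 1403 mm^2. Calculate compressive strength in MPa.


CS = 26253 / 1403 = 18.7 MPa

18.7


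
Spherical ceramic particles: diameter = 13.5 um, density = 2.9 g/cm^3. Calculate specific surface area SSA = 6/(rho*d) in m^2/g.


SSA = 6 / (2.9 * 13.5) = 0.153 m^2/g

0.153


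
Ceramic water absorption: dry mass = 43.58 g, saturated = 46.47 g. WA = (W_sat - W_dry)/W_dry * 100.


WA = (46.47 - 43.58) / 43.58 * 100 = 6.63%

6.63


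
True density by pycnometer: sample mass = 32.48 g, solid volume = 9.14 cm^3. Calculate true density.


TD = 32.48 / 9.14 = 3.554 g/cm^3

3.554


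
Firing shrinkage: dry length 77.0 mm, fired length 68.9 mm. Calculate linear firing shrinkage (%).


FS = (77.0 - 68.9) / 77.0 * 100 = 10.52%

10.52


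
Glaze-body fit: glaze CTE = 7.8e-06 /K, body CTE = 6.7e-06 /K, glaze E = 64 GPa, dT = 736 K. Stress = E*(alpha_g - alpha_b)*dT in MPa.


Stress = 64*1000*(7.8e-06 - 6.7e-06)*736 = 51.8 MPa

51.8


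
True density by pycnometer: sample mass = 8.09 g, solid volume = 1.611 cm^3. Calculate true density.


TD = 8.09 / 1.611 = 5.022 g/cm^3

5.022


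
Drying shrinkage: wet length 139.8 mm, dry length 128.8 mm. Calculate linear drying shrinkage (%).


DS = (139.8 - 128.8) / 139.8 * 100 = 7.87%

7.87


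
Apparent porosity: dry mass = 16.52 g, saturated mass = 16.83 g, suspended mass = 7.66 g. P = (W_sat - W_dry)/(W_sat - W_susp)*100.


P = (16.83 - 16.52) / (16.83 - 7.66) * 100 = 0.31 / 9.17 * 100 = 3.4%

3.4


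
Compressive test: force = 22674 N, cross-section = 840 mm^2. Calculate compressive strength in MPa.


CS = 22674 / 840 = 27.0 MPa

27.0


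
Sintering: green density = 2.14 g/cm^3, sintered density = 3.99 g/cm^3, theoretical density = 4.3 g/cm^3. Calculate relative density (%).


Relative = 3.99 / 4.3 * 100 = 92.8%

92.8


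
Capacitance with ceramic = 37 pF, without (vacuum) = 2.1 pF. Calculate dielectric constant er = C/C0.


er = 37 / 2.1 = 17.62

17.62


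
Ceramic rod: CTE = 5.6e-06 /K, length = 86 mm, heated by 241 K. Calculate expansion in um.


dL = 5.6e-06 * 86 * 241 * 1000 = 116.066 um

116.066


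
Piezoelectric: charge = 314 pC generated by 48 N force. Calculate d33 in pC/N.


d33 = 314 / 48 = 6.5 pC/N

6.5


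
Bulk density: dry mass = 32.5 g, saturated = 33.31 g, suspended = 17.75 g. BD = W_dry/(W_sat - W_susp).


BD = 32.5 / (33.31 - 17.75) = 32.5 / 15.56 = 2.089 g/cm^3

2.089


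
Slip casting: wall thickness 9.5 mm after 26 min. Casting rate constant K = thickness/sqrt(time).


K = 9.5 / sqrt(26) = 9.5 / 5.099 = 1.863 mm/min^0.5

1.863


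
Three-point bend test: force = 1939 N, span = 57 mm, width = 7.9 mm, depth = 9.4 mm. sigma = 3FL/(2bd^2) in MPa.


sigma = 3*1939*57/(2*7.9*9.4^2) = 237.5 MPa

237.5


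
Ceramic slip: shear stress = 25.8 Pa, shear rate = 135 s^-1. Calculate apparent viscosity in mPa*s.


eta = tau/gamma * 1000 = 25.8/135 * 1000 = 191.1 mPa*s

191.1


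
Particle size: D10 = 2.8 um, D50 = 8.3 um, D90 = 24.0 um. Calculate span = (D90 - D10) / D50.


Span = (24.0 - 2.8) / 8.3 = 21.2 / 8.3 = 2.554

2.554


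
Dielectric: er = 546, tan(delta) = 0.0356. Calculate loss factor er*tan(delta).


Loss = 546 * 0.0356 = 19.438

19.438


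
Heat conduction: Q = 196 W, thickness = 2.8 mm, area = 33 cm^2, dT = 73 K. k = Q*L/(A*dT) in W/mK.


k = 196*2.8/1000/(33/10000*73) = 2.28 W/mK

2.28


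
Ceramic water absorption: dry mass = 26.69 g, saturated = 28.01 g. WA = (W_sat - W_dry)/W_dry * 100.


WA = (28.01 - 26.69) / 26.69 * 100 = 4.95%

4.95


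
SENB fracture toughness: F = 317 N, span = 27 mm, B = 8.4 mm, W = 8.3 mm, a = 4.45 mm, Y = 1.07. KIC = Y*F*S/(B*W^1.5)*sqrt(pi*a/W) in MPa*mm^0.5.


KIC = 1.07*317*27/(8.4*8.3^1.5)*sqrt(pi*4.45/8.3) = 59.17

59.17


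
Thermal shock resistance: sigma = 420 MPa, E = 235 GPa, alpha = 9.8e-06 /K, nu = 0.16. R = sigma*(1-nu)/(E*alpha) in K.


R = 420*(1-0.16)/(235*1000*9.8e-06) = 153 K

153


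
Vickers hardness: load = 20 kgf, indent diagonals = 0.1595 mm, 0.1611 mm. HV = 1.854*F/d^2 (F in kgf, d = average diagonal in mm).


d_avg = (0.1595+0.1611)/2 = 0.1603 mm
HV = 1.854*20/0.1603^2 = 1443

1443


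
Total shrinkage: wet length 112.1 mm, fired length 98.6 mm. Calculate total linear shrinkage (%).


TS = (112.1 - 98.6) / 112.1 * 100 = 12.04%

12.04


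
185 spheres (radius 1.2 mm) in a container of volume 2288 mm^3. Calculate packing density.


V_sphere = 4/3*pi*1.2^3 = 7.2382 mm^3
Total V = 185*7.2382 = 1339.067 mm^3
PD = 1339.067 / 2288 = 0.585

0.585


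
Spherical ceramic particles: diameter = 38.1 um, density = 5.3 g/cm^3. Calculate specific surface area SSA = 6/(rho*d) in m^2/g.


SSA = 6 / (5.3 * 38.1) = 0.03 m^2/g

0.03


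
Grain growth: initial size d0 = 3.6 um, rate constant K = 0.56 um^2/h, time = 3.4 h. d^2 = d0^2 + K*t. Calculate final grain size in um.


d^2 = 3.6^2 + 0.56*3.4 = 14.864
d = sqrt(14.864) = 3.86 um

3.86


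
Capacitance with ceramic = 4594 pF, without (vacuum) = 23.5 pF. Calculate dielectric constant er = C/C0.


er = 4594 / 23.5 = 195.49

195.49


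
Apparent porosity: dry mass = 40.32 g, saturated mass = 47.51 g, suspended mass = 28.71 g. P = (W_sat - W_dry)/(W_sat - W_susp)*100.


P = (47.51 - 40.32) / (47.51 - 28.71) * 100 = 7.19 / 18.8 * 100 = 38.2%

38.2


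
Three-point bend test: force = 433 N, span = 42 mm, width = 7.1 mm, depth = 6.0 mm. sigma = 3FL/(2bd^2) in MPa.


sigma = 3*433*42/(2*7.1*6.0^2) = 106.7 MPa

106.7


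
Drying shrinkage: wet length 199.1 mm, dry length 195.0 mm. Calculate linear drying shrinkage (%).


DS = (199.1 - 195.0) / 199.1 * 100 = 2.06%

2.06


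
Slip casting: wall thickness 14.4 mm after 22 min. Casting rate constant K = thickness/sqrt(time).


K = 14.4 / sqrt(22) = 14.4 / 4.6904 = 3.07 mm/min^0.5

3.07


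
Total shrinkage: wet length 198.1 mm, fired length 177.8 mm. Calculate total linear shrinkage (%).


TS = (198.1 - 177.8) / 198.1 * 100 = 10.25%

10.25


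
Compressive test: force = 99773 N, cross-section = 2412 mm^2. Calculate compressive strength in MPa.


CS = 99773 / 2412 = 41.4 MPa

41.4


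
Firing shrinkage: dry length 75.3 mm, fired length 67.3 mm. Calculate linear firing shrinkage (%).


FS = (75.3 - 67.3) / 75.3 * 100 = 10.62%

10.62


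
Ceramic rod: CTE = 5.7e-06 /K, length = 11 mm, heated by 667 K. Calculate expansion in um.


dL = 5.7e-06 * 11 * 667 * 1000 = 41.821 um

41.821


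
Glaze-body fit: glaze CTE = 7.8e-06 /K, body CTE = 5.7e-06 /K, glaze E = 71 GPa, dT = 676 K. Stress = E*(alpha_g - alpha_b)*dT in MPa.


Stress = 71*1000*(7.8e-06 - 5.7e-06)*676 = 100.8 MPa

100.8


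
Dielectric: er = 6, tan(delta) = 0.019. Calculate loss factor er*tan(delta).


Loss = 6 * 0.019 = 0.114

0.114


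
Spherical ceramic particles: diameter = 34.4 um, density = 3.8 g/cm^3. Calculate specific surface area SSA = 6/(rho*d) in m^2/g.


SSA = 6 / (3.8 * 34.4) = 0.046 m^2/g

0.046


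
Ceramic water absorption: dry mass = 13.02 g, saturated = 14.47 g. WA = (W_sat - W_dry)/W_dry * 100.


WA = (14.47 - 13.02) / 13.02 * 100 = 11.14%

11.14


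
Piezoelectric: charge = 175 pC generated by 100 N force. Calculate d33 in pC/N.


d33 = 175 / 100 = 1.8 pC/N

1.8


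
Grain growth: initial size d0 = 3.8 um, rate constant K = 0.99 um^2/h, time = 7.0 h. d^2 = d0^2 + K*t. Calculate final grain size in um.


d^2 = 3.8^2 + 0.99*7.0 = 21.37
d = sqrt(21.37) = 4.62 um

4.62


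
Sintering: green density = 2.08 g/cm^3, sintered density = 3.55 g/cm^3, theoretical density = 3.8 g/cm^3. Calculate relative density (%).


Relative = 3.55 / 3.8 * 100 = 93.4%

93.4


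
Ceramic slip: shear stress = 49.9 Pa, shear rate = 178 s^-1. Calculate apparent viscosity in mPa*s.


eta = tau/gamma * 1000 = 49.9/178 * 1000 = 280.3 mPa*s

280.3


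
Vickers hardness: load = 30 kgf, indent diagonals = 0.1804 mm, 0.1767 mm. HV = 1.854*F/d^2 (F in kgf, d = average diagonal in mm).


d_avg = (0.1804+0.1767)/2 = 0.17855 mm
HV = 1.854*30/0.17855^2 = 1745

1745


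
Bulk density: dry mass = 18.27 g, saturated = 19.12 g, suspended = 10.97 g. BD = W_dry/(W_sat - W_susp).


BD = 18.27 / (19.12 - 10.97) = 18.27 / 8.15 = 2.242 g/cm^3

2.242


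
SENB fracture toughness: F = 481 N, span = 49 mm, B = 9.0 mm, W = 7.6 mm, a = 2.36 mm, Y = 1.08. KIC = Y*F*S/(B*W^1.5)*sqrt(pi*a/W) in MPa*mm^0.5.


KIC = 1.08*481*49/(9.0*7.6^1.5)*sqrt(pi*2.36/7.6) = 133.33

133.33


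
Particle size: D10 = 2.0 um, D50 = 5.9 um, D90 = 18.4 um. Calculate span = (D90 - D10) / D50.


Span = (18.4 - 2.0) / 5.9 = 16.4 / 5.9 = 2.78

2.78


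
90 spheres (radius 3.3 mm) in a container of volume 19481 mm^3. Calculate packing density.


V_sphere = 4/3*pi*3.3^3 = 150.5326 mm^3
Total V = 90*150.5326 = 13547.934 mm^3
PD = 13547.934 / 19481 = 0.695

0.695


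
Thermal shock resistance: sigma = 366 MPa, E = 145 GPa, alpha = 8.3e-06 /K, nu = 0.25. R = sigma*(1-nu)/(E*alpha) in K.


R = 366*(1-0.25)/(145*1000*8.3e-06) = 228 K

228


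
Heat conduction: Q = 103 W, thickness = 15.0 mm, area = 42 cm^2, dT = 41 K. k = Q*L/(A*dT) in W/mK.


k = 103*15.0/1000/(42/10000*41) = 8.97 W/mK

8.97


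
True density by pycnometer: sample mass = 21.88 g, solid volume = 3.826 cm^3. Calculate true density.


TD = 21.88 / 3.826 = 5.719 g/cm^3

5.719


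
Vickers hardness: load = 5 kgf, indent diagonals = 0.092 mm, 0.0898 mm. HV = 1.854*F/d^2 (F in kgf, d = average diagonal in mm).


d_avg = (0.092+0.0898)/2 = 0.0909 mm
HV = 1.854*5/0.0909^2 = 1122

1122


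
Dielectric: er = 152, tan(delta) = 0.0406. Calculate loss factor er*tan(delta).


Loss = 152 * 0.0406 = 6.171

6.171


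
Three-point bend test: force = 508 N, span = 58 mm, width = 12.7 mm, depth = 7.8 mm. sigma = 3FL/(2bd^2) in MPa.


sigma = 3*508*58/(2*12.7*7.8^2) = 57.2 MPa

57.2


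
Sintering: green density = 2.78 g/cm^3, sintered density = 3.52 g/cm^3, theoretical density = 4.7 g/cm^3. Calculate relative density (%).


Relative = 3.52 / 4.7 * 100 = 74.9%

74.9


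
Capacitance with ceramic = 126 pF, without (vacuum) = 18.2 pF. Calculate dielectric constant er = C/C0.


er = 126 / 18.2 = 6.92

6.92


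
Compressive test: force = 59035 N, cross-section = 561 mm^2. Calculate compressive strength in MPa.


CS = 59035 / 561 = 105.2 MPa

105.2


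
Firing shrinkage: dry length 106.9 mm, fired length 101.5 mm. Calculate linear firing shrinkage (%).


FS = (106.9 - 101.5) / 106.9 * 100 = 5.05%

5.05


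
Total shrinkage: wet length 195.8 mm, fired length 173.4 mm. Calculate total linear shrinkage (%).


TS = (195.8 - 173.4) / 195.8 * 100 = 11.44%

11.44


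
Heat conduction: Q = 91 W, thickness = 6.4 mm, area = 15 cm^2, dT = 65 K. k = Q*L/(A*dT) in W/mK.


k = 91*6.4/1000/(15/10000*65) = 5.97 W/mK

5.97


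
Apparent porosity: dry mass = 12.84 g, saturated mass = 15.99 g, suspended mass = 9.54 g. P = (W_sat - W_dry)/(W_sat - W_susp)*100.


P = (15.99 - 12.84) / (15.99 - 9.54) * 100 = 3.15 / 6.45 * 100 = 48.8%

48.8


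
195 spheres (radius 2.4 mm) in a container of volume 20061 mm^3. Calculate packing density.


V_sphere = 4/3*pi*2.4^3 = 57.9058 mm^3
Total V = 195*57.9058 = 11291.631 mm^3
PD = 11291.631 / 20061 = 0.563

0.563


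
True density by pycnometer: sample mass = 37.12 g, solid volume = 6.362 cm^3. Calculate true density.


TD = 37.12 / 6.362 = 5.835 g/cm^3

5.835


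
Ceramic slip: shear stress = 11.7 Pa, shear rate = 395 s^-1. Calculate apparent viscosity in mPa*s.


eta = tau/gamma * 1000 = 11.7/395 * 1000 = 29.6 mPa*s

29.6


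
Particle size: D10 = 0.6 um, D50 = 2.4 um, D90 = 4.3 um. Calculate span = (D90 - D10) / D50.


Span = (4.3 - 0.6) / 2.4 = 3.7 / 2.4 = 1.542

1.542


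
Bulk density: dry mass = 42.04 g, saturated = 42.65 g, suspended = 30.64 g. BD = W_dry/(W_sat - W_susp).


BD = 42.04 / (42.65 - 30.64) = 42.04 / 12.01 = 3.5 g/cm^3

3.5


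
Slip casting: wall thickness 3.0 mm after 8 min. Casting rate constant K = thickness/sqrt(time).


K = 3.0 / sqrt(8) = 3.0 / 2.8284 = 1.061 mm/min^0.5

1.061


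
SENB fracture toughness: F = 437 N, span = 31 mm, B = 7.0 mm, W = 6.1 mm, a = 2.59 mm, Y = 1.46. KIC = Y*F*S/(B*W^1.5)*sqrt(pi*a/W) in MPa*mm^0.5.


KIC = 1.46*437*31/(7.0*6.1^1.5)*sqrt(pi*2.59/6.1) = 216.6

216.6


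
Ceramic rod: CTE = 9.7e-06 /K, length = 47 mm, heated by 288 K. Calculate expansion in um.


dL = 9.7e-06 * 47 * 288 * 1000 = 131.299 um

131.299


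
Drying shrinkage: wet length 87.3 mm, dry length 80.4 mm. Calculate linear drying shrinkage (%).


DS = (87.3 - 80.4) / 87.3 * 100 = 7.9%

7.9


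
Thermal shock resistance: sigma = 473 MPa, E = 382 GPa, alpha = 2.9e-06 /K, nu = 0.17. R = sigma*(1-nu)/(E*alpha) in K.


R = 473*(1-0.17)/(382*1000*2.9e-06) = 354 K

354


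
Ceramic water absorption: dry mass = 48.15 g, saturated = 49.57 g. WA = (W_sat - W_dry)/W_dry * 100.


WA = (49.57 - 48.15) / 48.15 * 100 = 2.95%

2.95


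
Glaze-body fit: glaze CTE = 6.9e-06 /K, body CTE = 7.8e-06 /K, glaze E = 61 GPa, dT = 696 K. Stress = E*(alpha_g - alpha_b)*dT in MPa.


Stress = 61*1000*(6.9e-06 - 7.8e-06)*696 = -38.2 MPa

-38.2


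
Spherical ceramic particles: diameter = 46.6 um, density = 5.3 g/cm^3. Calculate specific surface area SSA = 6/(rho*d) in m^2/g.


SSA = 6 / (5.3 * 46.6) = 0.024 m^2/g

0.024


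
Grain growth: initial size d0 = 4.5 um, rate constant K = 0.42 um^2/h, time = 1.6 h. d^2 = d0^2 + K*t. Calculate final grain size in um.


d^2 = 4.5^2 + 0.42*1.6 = 20.922
d = sqrt(20.922) = 4.57 um

4.57


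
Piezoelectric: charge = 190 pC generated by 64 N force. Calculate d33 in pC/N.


d33 = 190 / 64 = 3.0 pC/N

3.0


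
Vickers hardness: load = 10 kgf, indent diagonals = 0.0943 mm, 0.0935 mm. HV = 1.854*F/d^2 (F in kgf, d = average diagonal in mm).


d_avg = (0.0943+0.0935)/2 = 0.0939 mm
HV = 1.854*10/0.0939^2 = 2103

2103


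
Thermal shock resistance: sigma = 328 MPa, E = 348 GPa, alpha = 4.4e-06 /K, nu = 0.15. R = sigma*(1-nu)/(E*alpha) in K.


R = 328*(1-0.15)/(348*1000*4.4e-06) = 182 K

182


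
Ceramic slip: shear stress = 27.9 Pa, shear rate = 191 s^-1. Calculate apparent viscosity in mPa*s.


eta = tau/gamma * 1000 = 27.9/191 * 1000 = 146.1 mPa*s

146.1


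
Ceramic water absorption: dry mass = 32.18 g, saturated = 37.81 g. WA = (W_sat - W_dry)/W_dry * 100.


WA = (37.81 - 32.18) / 32.18 * 100 = 17.5%

17.5


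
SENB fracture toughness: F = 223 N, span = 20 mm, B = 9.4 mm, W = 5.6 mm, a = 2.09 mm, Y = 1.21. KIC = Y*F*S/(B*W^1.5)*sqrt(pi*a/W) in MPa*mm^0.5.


KIC = 1.21*223*20/(9.4*5.6^1.5)*sqrt(pi*2.09/5.6) = 46.91

46.91


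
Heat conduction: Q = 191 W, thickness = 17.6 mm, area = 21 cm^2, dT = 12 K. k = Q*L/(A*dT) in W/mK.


k = 191*17.6/1000/(21/10000*12) = 133.4 W/mK

133.4


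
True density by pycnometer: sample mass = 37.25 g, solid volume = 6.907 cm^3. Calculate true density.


TD = 37.25 / 6.907 = 5.393 g/cm^3

5.393


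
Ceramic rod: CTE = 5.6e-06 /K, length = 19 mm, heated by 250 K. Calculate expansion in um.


dL = 5.6e-06 * 19 * 250 * 1000 = 26.6 um

26.6


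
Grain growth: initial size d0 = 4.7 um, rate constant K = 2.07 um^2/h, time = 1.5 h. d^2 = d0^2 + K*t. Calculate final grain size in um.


d^2 = 4.7^2 + 2.07*1.5 = 25.195
d = sqrt(25.195) = 5.02 um

5.02


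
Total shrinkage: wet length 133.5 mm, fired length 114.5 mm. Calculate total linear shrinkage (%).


TS = (133.5 - 114.5) / 133.5 * 100 = 14.23%

14.23


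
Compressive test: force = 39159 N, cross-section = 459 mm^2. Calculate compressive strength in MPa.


CS = 39159 / 459 = 85.3 MPa

85.3


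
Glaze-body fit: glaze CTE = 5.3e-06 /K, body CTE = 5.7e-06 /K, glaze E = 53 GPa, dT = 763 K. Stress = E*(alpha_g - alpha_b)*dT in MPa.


Stress = 53*1000*(5.3e-06 - 5.7e-06)*763 = -16.2 MPa

-16.2


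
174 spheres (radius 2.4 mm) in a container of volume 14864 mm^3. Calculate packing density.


V_sphere = 4/3*pi*2.4^3 = 57.9058 mm^3
Total V = 174*57.9058 = 10075.6092 mm^3
PD = 10075.6092 / 14864 = 0.678

0.678


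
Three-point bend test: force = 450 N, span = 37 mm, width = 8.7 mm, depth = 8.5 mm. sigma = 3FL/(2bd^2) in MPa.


sigma = 3*450*37/(2*8.7*8.5^2) = 39.7 MPa

39.7


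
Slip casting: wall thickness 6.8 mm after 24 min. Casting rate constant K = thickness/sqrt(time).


K = 6.8 / sqrt(24) = 6.8 / 4.899 = 1.388 mm/min^0.5

1.388


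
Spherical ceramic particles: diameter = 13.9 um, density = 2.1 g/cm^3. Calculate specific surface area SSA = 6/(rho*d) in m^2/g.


SSA = 6 / (2.1 * 13.9) = 0.206 m^2/g

0.206


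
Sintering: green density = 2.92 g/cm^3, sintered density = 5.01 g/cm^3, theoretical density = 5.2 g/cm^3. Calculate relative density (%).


Relative = 5.01 / 5.2 * 100 = 96.3%

96.3


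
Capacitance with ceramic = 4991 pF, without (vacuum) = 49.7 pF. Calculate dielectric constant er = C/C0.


er = 4991 / 49.7 = 100.42

100.42


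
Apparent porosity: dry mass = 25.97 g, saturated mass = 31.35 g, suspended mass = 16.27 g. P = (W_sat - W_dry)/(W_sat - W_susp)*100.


P = (31.35 - 25.97) / (31.35 - 16.27) * 100 = 5.38 / 15.08 * 100 = 35.7%

35.7


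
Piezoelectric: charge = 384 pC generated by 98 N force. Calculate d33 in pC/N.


d33 = 384 / 98 = 3.9 pC/N

3.9


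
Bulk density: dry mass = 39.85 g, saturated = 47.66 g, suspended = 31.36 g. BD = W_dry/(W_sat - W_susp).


BD = 39.85 / (47.66 - 31.36) = 39.85 / 16.3 = 2.445 g/cm^3

2.445


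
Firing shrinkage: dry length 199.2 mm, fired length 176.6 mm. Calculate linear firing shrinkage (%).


FS = (199.2 - 176.6) / 199.2 * 100 = 11.35%

11.35


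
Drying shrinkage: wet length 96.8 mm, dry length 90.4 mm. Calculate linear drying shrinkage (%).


DS = (96.8 - 90.4) / 96.8 * 100 = 6.61%

6.61


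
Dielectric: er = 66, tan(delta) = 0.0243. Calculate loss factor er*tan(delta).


Loss = 66 * 0.0243 = 1.604

1.604


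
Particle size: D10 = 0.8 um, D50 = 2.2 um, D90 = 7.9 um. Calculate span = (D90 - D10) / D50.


Span = (7.9 - 0.8) / 2.2 = 7.1 / 2.2 = 3.227

3.227


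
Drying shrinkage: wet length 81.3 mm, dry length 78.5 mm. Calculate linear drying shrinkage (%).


DS = (81.3 - 78.5) / 81.3 * 100 = 3.44%

3.44


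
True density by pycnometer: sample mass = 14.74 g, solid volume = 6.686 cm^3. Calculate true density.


TD = 14.74 / 6.686 = 2.205 g/cm^3

2.205


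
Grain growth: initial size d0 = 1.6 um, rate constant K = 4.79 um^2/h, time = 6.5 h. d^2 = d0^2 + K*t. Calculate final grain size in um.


d^2 = 1.6^2 + 4.79*6.5 = 33.695
d = sqrt(33.695) = 5.8 um

5.8


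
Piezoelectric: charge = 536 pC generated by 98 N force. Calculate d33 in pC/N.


d33 = 536 / 98 = 5.5 pC/N

5.5


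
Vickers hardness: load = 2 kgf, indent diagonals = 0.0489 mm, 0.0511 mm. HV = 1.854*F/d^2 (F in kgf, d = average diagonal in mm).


d_avg = (0.0489+0.0511)/2 = 0.05 mm
HV = 1.854*2/0.05^2 = 1483

1483


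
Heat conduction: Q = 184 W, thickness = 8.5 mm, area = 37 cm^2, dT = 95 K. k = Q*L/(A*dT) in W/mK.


k = 184*8.5/1000/(37/10000*95) = 4.45 W/mK

4.45


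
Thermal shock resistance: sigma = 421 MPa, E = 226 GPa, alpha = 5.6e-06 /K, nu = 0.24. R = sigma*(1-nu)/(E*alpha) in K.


R = 421*(1-0.24)/(226*1000*5.6e-06) = 253 K

253


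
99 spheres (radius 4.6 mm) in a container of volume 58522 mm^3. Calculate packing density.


V_sphere = 4/3*pi*4.6^3 = 407.7201 mm^3
Total V = 99*407.7201 = 40364.2899 mm^3
PD = 40364.2899 / 58522 = 0.69

0.69


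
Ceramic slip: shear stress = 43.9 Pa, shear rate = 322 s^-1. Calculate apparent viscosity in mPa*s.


eta = tau/gamma * 1000 = 43.9/322 * 1000 = 136.3 mPa*s

136.3


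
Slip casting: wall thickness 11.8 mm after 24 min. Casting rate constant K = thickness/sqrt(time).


K = 11.8 / sqrt(24) = 11.8 / 4.899 = 2.409 mm/min^0.5

2.409


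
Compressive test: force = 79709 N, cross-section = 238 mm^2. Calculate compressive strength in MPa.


CS = 79709 / 238 = 334.9 MPa

334.9


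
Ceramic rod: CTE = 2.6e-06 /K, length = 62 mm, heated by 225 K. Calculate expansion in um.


dL = 2.6e-06 * 62 * 225 * 1000 = 36.27 um

36.27


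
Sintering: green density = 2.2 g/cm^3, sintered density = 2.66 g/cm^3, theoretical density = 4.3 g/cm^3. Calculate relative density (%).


Relative = 2.66 / 4.3 * 100 = 61.9%

61.9


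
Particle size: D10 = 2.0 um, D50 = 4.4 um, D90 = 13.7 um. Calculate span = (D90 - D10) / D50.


Span = (13.7 - 2.0) / 4.4 = 11.7 / 4.4 = 2.659

2.659


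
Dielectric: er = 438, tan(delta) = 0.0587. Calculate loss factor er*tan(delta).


Loss = 438 * 0.0587 = 25.711

25.711


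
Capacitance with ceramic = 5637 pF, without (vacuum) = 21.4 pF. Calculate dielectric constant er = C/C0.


er = 5637 / 21.4 = 263.41

263.41


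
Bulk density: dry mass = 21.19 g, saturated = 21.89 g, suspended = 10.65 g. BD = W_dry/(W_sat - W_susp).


BD = 21.19 / (21.89 - 10.65) = 21.19 / 11.24 = 1.885 g/cm^3

1.885


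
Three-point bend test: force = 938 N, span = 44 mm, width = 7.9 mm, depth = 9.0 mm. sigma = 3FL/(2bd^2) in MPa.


sigma = 3*938*44/(2*7.9*9.0^2) = 96.7 MPa

96.7


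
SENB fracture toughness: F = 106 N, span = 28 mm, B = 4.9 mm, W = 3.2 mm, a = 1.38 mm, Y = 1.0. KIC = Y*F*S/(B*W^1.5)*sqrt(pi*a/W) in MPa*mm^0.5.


KIC = 1.0*106*28/(4.9*3.2^1.5)*sqrt(pi*1.38/3.2) = 123.16

123.16


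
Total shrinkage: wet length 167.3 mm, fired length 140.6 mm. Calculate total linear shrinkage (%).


TS = (167.3 - 140.6) / 167.3 * 100 = 15.96%

15.96


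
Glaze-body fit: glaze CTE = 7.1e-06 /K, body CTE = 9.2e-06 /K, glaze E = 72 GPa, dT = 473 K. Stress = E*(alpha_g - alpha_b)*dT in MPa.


Stress = 72*1000*(7.1e-06 - 9.2e-06)*473 = -71.5 MPa

-71.5


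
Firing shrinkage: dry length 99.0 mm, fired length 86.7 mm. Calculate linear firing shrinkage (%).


FS = (99.0 - 86.7) / 99.0 * 100 = 12.42%

12.42


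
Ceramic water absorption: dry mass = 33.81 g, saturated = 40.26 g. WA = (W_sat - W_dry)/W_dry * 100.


WA = (40.26 - 33.81) / 33.81 * 100 = 19.08%

19.08


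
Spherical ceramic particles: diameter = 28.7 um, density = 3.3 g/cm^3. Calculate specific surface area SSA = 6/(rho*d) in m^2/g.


SSA = 6 / (3.3 * 28.7) = 0.063 m^2/g

0.063


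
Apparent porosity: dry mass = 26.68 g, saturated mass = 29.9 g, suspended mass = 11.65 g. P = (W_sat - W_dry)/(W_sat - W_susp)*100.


P = (29.9 - 26.68) / (29.9 - 11.65) * 100 = 3.22 / 18.25 * 100 = 17.6%

17.6


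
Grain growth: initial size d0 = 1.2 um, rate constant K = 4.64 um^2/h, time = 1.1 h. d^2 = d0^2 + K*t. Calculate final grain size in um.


d^2 = 1.2^2 + 4.64*1.1 = 6.544
d = sqrt(6.544) = 2.56 um

2.56


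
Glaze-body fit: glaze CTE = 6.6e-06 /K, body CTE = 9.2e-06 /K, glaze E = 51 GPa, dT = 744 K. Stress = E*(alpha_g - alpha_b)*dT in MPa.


Stress = 51*1000*(6.6e-06 - 9.2e-06)*744 = -98.7 MPa

-98.7


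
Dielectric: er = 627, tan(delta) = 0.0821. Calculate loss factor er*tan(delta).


Loss = 627 * 0.0821 = 51.477

51.477


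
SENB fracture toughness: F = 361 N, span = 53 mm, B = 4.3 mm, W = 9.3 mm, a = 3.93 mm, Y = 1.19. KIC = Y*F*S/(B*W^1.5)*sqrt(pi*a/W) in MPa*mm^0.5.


KIC = 1.19*361*53/(4.3*9.3^1.5)*sqrt(pi*3.93/9.3) = 215.11

215.11


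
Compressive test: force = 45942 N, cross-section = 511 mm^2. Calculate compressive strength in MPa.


CS = 45942 / 511 = 89.9 MPa

89.9


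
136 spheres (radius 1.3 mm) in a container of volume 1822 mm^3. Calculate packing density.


V_sphere = 4/3*pi*1.3^3 = 9.2028 mm^3
Total V = 136*9.2028 = 1251.5808 mm^3
PD = 1251.5808 / 1822 = 0.687

0.687


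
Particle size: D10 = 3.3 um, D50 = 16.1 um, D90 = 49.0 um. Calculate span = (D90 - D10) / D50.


Span = (49.0 - 3.3) / 16.1 = 45.7 / 16.1 = 2.839

2.839


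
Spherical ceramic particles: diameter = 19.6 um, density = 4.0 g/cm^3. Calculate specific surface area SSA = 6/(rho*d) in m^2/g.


SSA = 6 / (4.0 * 19.6) = 0.077 m^2/g

0.077


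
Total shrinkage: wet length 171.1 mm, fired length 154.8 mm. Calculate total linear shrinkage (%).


TS = (171.1 - 154.8) / 171.1 * 100 = 9.53%

9.53


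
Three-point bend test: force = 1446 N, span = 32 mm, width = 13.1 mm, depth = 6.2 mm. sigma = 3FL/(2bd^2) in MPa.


sigma = 3*1446*32/(2*13.1*6.2^2) = 137.8 MPa

137.8


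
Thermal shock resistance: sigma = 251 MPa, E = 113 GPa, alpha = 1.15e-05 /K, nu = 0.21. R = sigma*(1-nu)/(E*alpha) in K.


R = 251*(1-0.21)/(113*1000*1.15e-05) = 153 K

153


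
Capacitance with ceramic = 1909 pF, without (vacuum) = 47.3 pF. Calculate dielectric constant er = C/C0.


er = 1909 / 47.3 = 40.36

40.36


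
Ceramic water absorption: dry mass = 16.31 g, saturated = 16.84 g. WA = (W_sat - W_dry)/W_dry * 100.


WA = (16.84 - 16.31) / 16.31 * 100 = 3.25%

3.25


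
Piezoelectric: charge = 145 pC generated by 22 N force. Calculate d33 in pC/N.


d33 = 145 / 22 = 6.6 pC/N

6.6


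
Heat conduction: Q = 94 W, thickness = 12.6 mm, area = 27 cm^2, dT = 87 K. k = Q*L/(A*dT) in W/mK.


k = 94*12.6/1000/(27/10000*87) = 5.04 W/mK

5.04


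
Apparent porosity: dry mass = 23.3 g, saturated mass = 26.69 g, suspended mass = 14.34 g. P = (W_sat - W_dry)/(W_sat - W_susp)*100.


P = (26.69 - 23.3) / (26.69 - 14.34) * 100 = 3.39 / 12.35 * 100 = 27.4%

27.4


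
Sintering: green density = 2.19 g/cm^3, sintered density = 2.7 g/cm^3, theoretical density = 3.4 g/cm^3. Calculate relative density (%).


Relative = 2.7 / 3.4 * 100 = 79.4%

79.4


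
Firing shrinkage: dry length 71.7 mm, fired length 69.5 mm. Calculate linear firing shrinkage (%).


FS = (71.7 - 69.5) / 71.7 * 100 = 3.07%

3.07


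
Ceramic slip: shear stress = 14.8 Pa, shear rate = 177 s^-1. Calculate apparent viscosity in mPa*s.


eta = tau/gamma * 1000 = 14.8/177 * 1000 = 83.6 mPa*s

83.6


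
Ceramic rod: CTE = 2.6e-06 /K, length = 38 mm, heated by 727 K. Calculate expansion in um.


dL = 2.6e-06 * 38 * 727 * 1000 = 71.828 um

71.828


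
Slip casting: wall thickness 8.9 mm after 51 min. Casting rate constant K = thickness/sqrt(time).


K = 8.9 / sqrt(51) = 8.9 / 7.1414 = 1.246 mm/min^0.5

1.246


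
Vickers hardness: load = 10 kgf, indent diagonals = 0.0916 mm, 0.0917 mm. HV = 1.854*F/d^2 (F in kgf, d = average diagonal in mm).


d_avg = (0.0916+0.0917)/2 = 0.09165 mm
HV = 1.854*10/0.09165^2 = 2207

2207


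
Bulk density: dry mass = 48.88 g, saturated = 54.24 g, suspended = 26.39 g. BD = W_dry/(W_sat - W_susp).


BD = 48.88 / (54.24 - 26.39) = 48.88 / 27.85 = 1.755 g/cm^3

1.755
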